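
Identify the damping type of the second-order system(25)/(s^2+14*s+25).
Standard form: ωn²/(s²+2ζωn·s+ωn²) gives ωn=5, ζ=1.4.
Overdamped (ζ = 1.4 > 1)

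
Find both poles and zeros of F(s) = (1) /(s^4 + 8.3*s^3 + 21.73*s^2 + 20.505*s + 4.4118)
Set denominator = 0: s^4 + 8.3*s^3 + 21.73*s^2 + 20.505*s + 4.4118 = (s + 0.3)(s + 1.9)(s + 1.8)(s + 4.3) = 0 → Poles: -0.3, -1.8, -1.9, -4.3
Numerator is a nonzero constant (1) → Zeros: none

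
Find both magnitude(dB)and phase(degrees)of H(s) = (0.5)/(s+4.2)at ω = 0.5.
Substitute s = j*0.5: H(j0.5) = 0.117384 - 0.0139743j.
|H| = 20*log₁₀(sqrt(Re²+Im²)) = -18.55 dB.
∠H = atan2(Im, Re) = -6.79°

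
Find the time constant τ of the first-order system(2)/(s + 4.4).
First-order system: τ = -1/pole. Pole = -4.4. τ = -1/(-4.4) = 0.2273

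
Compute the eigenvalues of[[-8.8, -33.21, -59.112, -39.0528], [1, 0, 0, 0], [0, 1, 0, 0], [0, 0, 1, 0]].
Eigenvalues solve det(λI - A) = 0.
Characteristic polynomial: λ^4 + 8.8*λ^3 + 33.21*λ^2 + 59.112*λ + 39.0528 = 0.
Factor: (λ + 2.4)(λ + 1.6)(λ^2 + 4.8*λ + 10.17) = 0.
Roots: -1.6, -2.4, -2.4 + 2.1j, -2.4 - 2.1j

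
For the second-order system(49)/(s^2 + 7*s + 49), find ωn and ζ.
Standard form: ωn²/(s²+2ζωn·s+ωn²).
const=49=ωn² → ωn=7, s coeff=7=2ζωn → ζ=0.5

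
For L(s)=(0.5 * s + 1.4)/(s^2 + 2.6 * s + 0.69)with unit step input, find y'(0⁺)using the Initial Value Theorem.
IVT: y'(0⁺) = lim_{s→∞} s²·Y(s) = lim_{s→∞} s·L(s).
deg(num) = 1, deg(den) = 2, relative degree = 1, so s·L(s) → (leading num)/(leading den) = 0.5/1 = 0.5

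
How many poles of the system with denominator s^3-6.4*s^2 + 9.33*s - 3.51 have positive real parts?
s^3 - 6.4*s^2 + 9.33*s - 3.51 = (s - 0.6)(s - 4.5)(s - 1.3). Poles: 0.6, 1.3, 4.5. RHP poles (Re>0): 3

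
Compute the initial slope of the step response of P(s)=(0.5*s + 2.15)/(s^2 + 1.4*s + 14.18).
IVT: y'(0⁺) = lim_{s→∞} s²·Y(s) = lim_{s→∞} s·P(s).
deg(num) = 1, deg(den) = 2, relative degree = 1, so s·P(s) → (leading num)/(leading den) = 0.5/1 = 0.5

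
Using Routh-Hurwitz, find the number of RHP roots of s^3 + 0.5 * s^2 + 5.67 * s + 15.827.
Routh array:
s^3: [1, 5.67]; s^2: [0.5, 15.827]; s^1: [-25.984]; s^0: [15.827]
First column: [1, 0.5, -25.984, 15.827]. Sign changes = RHP roots = 2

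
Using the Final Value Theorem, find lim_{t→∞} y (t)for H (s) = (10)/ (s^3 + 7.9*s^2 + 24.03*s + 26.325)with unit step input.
FVT: lim_{t→∞} y(t) = lim_{s→0} s*Y(s) where Y(s) = H(s)/s.
= lim_{s→0} H(s) = H(0) = num(0)/den(0) = 10/26.325 = 0.3799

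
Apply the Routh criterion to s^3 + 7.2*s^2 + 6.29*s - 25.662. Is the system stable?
Routh array:
s^3: [1, 6.29]; s^2: [7.2, -25.662]; s^1: [9.85417]; s^0: [-25.662]
First column: [1, 7.2, 9.85417, -25.662]. Sign changes = 1.
No, unstable (1 RHP root(s))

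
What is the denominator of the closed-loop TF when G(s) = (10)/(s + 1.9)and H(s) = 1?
Characteristic poly = G_den * H_den + G_num * H_num = (s + 1.9) + (10) = s + 11.9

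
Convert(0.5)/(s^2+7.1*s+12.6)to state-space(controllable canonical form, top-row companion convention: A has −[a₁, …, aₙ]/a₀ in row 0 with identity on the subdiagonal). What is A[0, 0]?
Reachable canonical form for den = s^2 + 7.1*s + 12.6: top row of A = -[a₁,a₂,...,aₙ]/a₀, ones on the subdiagonal, zeros elsewhere.
A = [[-7.1, -12.6], [1, 0]].
A[0,0] = -7.1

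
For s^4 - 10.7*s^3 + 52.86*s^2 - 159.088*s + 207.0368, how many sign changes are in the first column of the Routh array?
Routh array:
s^4: [1, 52.86, 207.0368]; s^3: [-10.7, -159.088]; s^2: [37.992, 207.0368]; s^1: [-100.778]; s^0: [207.0368]
First column: [1, -10.7, 37.992, -100.778, 207.0368]. Sign changes = 4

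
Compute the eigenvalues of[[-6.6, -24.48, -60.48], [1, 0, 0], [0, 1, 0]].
Eigenvalues solve det(λI - A) = 0.
Characteristic polynomial: λ^3 + 6.6*λ^2 + 24.48*λ + 60.48 = 0.
Factor: (λ + 4.2)(λ^2 + 2.4*λ + 14.4) = 0.
Roots: -1.2 + 3.6j, -1.2 - 3.6j, -4.2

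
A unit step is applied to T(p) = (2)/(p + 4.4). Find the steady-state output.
FVT: lim_{t→∞} y(t) = lim_{p→0} p*Y(p) where Y(p) = T(p)/p.
= lim_{p→0} T(p) = T(0) = num(0)/den(0) = 2/4.4 = 0.4545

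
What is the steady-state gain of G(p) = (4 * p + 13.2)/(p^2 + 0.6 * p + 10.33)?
DC gain = G(0) = num(0)/den(0) = 13.2/10.33 = 1.278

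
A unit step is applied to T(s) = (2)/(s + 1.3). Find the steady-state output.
FVT: lim_{t→∞} y(t) = lim_{s→0} s*Y(s) where Y(s) = T(s)/s.
= lim_{s→0} T(s) = T(0) = num(0)/den(0) = 2/1.3 = 1.538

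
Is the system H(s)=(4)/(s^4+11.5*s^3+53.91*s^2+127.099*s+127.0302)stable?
Denominator: s^4 + 11.5*s^3 + 53.91*s^2 + 127.099*s + 127.0302 = (s + 3.8)(s + 3.3)(s^2 + 4.4*s + 10.13). Poles: -2.2 + 2.3j, -2.2 - 2.3j, -3.3, -3.8. All Re(p)<0: Yes (stable)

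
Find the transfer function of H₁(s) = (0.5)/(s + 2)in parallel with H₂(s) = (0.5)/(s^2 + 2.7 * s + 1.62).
Parallel: H = H₁ + H₂ = (n₁·d₂ + n₂·d₁)/(d₁·d₂).
n₁·d₂ = 0.5*s^2 + 1.35*s + 0.81. n₂·d₁ = 0.5*s + 1. Sum = 0.5*s^2 + 1.85*s + 1.81. d₁·d₂ = s^3 + 4.7*s^2 + 7.02*s + 3.24.
H(s) = (0.5*s^2 + 1.85*s + 1.81)/(s^3 + 4.7*s^2 + 7.02*s + 3.24)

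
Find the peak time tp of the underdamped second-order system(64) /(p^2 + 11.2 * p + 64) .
Standard form: ωn²/(p²+2ζωn·p+ωn²) → ωn = 8, ζ = 0.7.
ωd = ωn·√(1-ζ²) = 8·√(1-0.7²) = 5.713.
tp = π/ωd = π/5.713 = 0.5499 s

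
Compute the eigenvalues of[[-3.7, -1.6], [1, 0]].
Eigenvalues solve det(λI - A) = 0.
Characteristic polynomial: λ^2 + 3.7*λ + 1.6 = 0.
Factor: (λ + 0.5)(λ + 3.2) = 0.
Roots: -0.5, -3.2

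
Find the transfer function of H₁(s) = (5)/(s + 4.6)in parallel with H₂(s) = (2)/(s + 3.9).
Parallel: H = H₁ + H₂ = (n₁·d₂ + n₂·d₁)/(d₁·d₂).
n₁·d₂ = 5*s + 19.5. n₂·d₁ = 2*s + 9.2. Sum = 7*s + 28.7. d₁·d₂ = s^2 + 8.5*s + 17.94.
H(s) = (7*s + 28.7)/(s^2 + 8.5*s + 17.94)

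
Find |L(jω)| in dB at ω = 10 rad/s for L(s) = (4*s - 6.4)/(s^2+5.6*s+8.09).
Substitute s = j*10: L(j10) = 0.244161 - 0.286443j.
|L(j10)| = sqrt(Re² + Im²) = 0.3764.
20*log₁₀(0.3764) = -8.49 dB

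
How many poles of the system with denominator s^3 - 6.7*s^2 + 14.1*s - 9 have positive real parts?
s^3 - 6.7*s^2 + 14.1*s - 9 = (s - 2.5)(s - 3)(s - 1.2). Poles: 1.2, 2.5, 3. RHP poles (Re>0): 3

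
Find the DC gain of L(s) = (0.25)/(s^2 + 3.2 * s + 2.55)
DC gain = L(0) = num(0)/den(0) = 0.25/2.55 = 0.09804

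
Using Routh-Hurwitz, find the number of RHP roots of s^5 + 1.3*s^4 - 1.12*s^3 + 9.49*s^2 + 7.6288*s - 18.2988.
Routh array:
s^5: [1, -1.12, 7.6288]; s^4: [1.3, 9.49, -18.2988]; s^3: [-8.42, 21.7048]; s^2: [12.8411, -18.2988]; s^1: [9.70615]; s^0: [-18.2988]
First column: [1, 1.3, -8.42, 12.8411, 9.70615, -18.2988]. Sign changes = RHP roots = 3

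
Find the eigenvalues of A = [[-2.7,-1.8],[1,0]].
Eigenvalues solve det(λI - A) = 0.
Characteristic polynomial: λ^2 + 2.7*λ + 1.8 = 0.
Factor: (λ + 1.5)(λ + 1.2) = 0.
Roots: -1.2, -1.5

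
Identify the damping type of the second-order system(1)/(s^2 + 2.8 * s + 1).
Standard form: ωn²/(s²+2ζωn·s+ωn²) gives ωn=1, ζ=1.4.
Overdamped (ζ = 1.4 > 1)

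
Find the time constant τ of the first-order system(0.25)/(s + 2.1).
First-order system: τ = -1/pole. Pole = -2.1. τ = -1/(-2.1) = 0.4762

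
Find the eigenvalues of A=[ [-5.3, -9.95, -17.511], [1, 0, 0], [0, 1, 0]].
Eigenvalues solve det(λI - A) = 0.
Characteristic polynomial: λ^3 + 5.3*λ^2 + 9.95*λ + 17.511 = 0.
Factor: (λ + 3.9)(λ^2 + 1.4*λ + 4.49) = 0.
Roots: -0.7 + 2j, -0.7 - 2j, -3.9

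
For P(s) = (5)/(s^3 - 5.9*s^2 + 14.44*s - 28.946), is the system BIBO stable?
Denominator: s^3 - 5.9*s^2 + 14.44*s - 28.946 = (s - 4.1)(s^2 - 1.8*s + 7.06). Poles: 0.9 + 2.5j, 0.9 - 2.5j, 4.1. All Re(p)<0: No (unstable)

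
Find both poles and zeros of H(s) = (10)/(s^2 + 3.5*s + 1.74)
Set denominator = 0: s^2 + 3.5*s + 1.74 = (s + 0.6)(s + 2.9) = 0 → Poles: -0.6, -2.9
Numerator is a nonzero constant (10) → Zeros: none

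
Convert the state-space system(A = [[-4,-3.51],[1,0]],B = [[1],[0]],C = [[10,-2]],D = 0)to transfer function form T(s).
T(s) = C(sI - A)⁻¹B + D.
Characteristic polynomial det(sI - A) = s^2 + 4*s + 3.51.
Numerator from C·adj(sI-A)·B + D·det(sI-A) = 10*s - 2.
T(s) = (10*s - 2)/(s^2 + 4*s + 3.51)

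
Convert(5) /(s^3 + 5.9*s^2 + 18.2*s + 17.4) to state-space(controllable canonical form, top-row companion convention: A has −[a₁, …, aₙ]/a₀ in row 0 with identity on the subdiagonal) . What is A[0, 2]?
Reachable canonical form for den = s^3 + 5.9*s^2 + 18.2*s + 17.4: top row of A = -[a₁,a₂,...,aₙ]/a₀, ones on the subdiagonal, zeros elsewhere.
A = [[-5.9, -18.2, -17.4], [1, 0, 0], [0, 1, 0]].
A[0,2] = -17.4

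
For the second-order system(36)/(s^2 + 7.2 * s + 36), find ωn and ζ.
Standard form: ωn²/(s²+2ζωn·s+ωn²).
const=36=ωn² → ωn=6, s coeff=7.2=2ζωn → ζ=0.6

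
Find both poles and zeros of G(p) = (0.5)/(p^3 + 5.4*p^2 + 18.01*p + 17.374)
Set denominator = 0: p^3 + 5.4*p^2 + 18.01*p + 17.374 = (p + 1.4)(p^2 + 4*p + 12.41) = 0 → Poles: -1.4, -2 + 2.9j, -2 - 2.9j
Numerator is a nonzero constant (0.5) → Zeros: none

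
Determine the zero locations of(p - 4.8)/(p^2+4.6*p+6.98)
Set numerator = 0: p - 4.8 = 0 → Zeros: 4.8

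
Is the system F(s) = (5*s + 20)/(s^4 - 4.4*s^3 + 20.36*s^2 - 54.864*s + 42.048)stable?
Denominator: s^4 - 4.4*s^3 + 20.36*s^2 - 54.864*s + 42.048 = (s - 1.2)(s - 2.4)(s^2 - 0.8*s + 14.6). Poles: 0.4 + 3.8j, 0.4 - 3.8j, 1.2, 2.4. All Re(p)<0: No (unstable)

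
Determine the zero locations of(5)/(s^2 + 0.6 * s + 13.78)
Numerator is a nonzero constant (5) → Zeros: none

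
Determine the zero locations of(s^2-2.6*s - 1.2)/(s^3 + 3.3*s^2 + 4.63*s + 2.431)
Set numerator = 0: s^2 - 2.6*s - 1.2 = (s - 3)(s + 0.4) = 0 → Zeros: -0.4, 3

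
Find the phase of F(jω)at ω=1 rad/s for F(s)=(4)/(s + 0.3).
Substitute s = j*1: F(j1) = 1.10092 - 3.66972j.
∠F(j1) = atan2(Im, Re) = atan2(-3.66972, 1.10092) = -73.30°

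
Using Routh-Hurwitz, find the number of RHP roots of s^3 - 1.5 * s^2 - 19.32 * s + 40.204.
Routh array:
s^3: [1, -19.32]; s^2: [-1.5, 40.204]; s^1: [7.48267]; s^0: [40.204]
First column: [1, -1.5, 7.48267, 40.204]. Sign changes = RHP roots = 2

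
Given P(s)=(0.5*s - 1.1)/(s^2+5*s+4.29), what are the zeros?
Set numerator = 0: 0.5*s - 1.1 = 0 → Zeros: 2.2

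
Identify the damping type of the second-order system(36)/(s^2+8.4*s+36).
Standard form: ωn²/(s²+2ζωn·s+ωn²) gives ωn=6, ζ=0.7.
Underdamped (ζ = 0.7 < 1)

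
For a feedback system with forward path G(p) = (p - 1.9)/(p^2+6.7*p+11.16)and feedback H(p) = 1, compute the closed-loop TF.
Closed-loop T = G/(1+GH).
Numerator: G_num * H_den = p - 1.9.
Denominator: G_den * H_den + G_num * H_num = (p^2 + 6.7*p + 11.16) + (p - 1.9) = p^2 + 7.7*p + 9.26.
T(p) = (p - 1.9)/(p^2 + 7.7*p + 9.26)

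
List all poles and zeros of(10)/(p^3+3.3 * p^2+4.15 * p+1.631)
Set denominator = 0: p^3 + 3.3*p^2 + 4.15*p + 1.631 = (p + 0.7)(p^2 + 2.6*p + 2.33) = 0 → Poles: -0.7, -1.3 + 0.8j, -1.3 - 0.8j
Numerator is a nonzero constant (10) → Zeros: none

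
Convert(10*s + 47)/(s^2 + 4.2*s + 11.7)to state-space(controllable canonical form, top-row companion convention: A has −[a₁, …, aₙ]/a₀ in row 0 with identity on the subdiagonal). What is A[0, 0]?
Reachable canonical form for den = s^2 + 4.2*s + 11.7: top row of A = -[a₁,a₂,...,aₙ]/a₀, ones on the subdiagonal, zeros elsewhere.
A = [[-4.2, -11.7], [1, 0]].
A[0,0] = -4.2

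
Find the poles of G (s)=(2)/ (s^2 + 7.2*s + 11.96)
Set denominator = 0: s^2 + 7.2*s + 11.96 = (s + 4.6)(s + 2.6) = 0 → Poles: -2.6, -4.6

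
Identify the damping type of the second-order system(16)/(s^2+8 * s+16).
Standard form: ωn²/(s²+2ζωn·s+ωn²) gives ωn=4, ζ=1.
Critically damped (ζ = 1)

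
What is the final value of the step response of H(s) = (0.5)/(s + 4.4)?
FVT: lim_{t→∞} y(t) = lim_{s→0} s*Y(s) where Y(s) = H(s)/s.
= lim_{s→0} H(s) = H(0) = num(0)/den(0) = 0.5/4.4 = 0.1136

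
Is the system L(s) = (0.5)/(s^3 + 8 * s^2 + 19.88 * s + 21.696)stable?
Denominator: s^3 + 8*s^2 + 19.88*s + 21.696 = (s + 4.8)(s^2 + 3.2*s + 4.52). Poles: -1.6 + 1.4j, -1.6 - 1.4j, -4.8. All Re(p)<0: Yes (stable)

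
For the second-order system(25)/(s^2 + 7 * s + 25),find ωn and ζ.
Standard form: ωn²/(s²+2ζωn·s+ωn²).
const=25=ωn² → ωn=5, s coeff=7=2ζωn → ζ=0.7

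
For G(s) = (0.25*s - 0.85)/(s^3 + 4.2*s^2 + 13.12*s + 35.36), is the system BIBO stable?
Denominator: s^3 + 4.2*s^2 + 13.12*s + 35.36 = (s + 3.4)(s^2 + 0.8*s + 10.4). Poles: -0.4 + 3.2j, -0.4 - 3.2j, -3.4. All Re(p)<0: Yes (stable)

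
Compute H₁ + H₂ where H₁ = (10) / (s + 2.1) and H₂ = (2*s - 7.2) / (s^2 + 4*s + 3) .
Parallel: H = H₁ + H₂ = (n₁·d₂ + n₂·d₁)/(d₁·d₂).
n₁·d₂ = 10*s^2 + 40*s + 30. n₂·d₁ = 2*s^2 - 3*s - 15.12. Sum = 12*s^2 + 37*s + 14.88. d₁·d₂ = s^3 + 6.1*s^2 + 11.4*s + 6.3.
H(s) = (12*s^2 + 37*s + 14.88)/(s^3 + 6.1*s^2 + 11.4*s + 6.3)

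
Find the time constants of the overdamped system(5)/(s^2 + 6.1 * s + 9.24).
Overdamped: real poles at -2.8, -3.3. τ = -1/pole → τ₁ = 0.3571, τ₂ = 0.303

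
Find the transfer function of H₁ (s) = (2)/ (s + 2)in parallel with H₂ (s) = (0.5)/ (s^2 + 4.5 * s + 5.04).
Parallel: H = H₁ + H₂ = (n₁·d₂ + n₂·d₁)/(d₁·d₂).
n₁·d₂ = 2*s^2 + 9*s + 10.08. n₂·d₁ = 0.5*s + 1. Sum = 2*s^2 + 9.5*s + 11.08. d₁·d₂ = s^3 + 6.5*s^2 + 14.04*s + 10.08.
H(s) = (2*s^2 + 9.5*s + 11.08)/(s^3 + 6.5*s^2 + 14.04*s + 10.08)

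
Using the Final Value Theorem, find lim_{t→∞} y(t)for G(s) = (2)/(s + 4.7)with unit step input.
FVT: lim_{t→∞} y(t) = lim_{s→0} s*Y(s) where Y(s) = G(s)/s.
= lim_{s→0} G(s) = G(0) = num(0)/den(0) = 2/4.7 = 0.4255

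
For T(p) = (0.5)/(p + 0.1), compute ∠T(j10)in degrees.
Substitute p = j*10: T(j10) = 0.00049995 - 0.049995j.
∠T(j10) = atan2(Im, Re) = atan2(-0.049995, 0.00049995) = -89.43°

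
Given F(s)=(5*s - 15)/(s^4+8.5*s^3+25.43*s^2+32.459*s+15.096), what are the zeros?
Set numerator = 0: 5*s - 15 = 0 → Zeros: 3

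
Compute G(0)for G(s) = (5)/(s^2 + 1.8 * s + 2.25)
DC gain = G(0) = num(0)/den(0) = 5/2.25 = 2.222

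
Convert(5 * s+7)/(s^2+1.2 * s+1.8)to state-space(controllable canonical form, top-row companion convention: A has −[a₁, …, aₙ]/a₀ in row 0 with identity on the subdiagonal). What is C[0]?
Reachable canonical form: C = numerator coefficients (right-aligned, zero-padded to length n).
num = 5*s + 7, C = [[5, 7]].
C[0] = 5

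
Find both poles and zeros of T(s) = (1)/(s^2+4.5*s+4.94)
Set denominator = 0: s^2 + 4.5*s + 4.94 = (s + 2.6)(s + 1.9) = 0 → Poles: -1.9, -2.6
Numerator is a nonzero constant (1) → Zeros: none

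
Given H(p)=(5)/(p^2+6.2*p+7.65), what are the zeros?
Numerator is a nonzero constant (5) → Zeros: none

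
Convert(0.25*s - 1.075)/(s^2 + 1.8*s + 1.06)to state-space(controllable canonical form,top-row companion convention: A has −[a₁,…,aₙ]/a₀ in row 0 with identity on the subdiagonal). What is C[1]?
Reachable canonical form: C = numerator coefficients (right-aligned, zero-padded to length n).
num = 0.25*s - 1.075, C = [[0.25, -1.075]].
C[1] = -1.075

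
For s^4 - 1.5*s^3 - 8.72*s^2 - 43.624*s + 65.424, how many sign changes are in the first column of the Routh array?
Routh array:
s^4: [1, -8.72, 65.424]; s^3: [-1.5, -43.624]; s^2: [-37.8027, 65.424]; s^1: [-46.22]; s^0: [65.424]
First column: [1, -1.5, -37.8027, -46.22, 65.424]. Sign changes = 2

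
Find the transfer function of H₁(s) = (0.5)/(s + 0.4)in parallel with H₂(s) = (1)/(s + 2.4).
Parallel: H = H₁ + H₂ = (n₁·d₂ + n₂·d₁)/(d₁·d₂).
n₁·d₂ = 0.5*s + 1.2. n₂·d₁ = s + 0.4. Sum = 1.5*s + 1.6. d₁·d₂ = s^2 + 2.8*s + 0.96.
H(s) = (1.5*s + 1.6)/(s^2 + 2.8*s + 0.96)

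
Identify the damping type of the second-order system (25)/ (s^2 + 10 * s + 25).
Standard form: ωn²/(s²+2ζωn·s+ωn²) gives ωn=5, ζ=1.
Critically damped (ζ = 1)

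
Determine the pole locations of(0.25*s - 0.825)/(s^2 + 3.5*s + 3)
Set denominator = 0: s^2 + 3.5*s + 3 = (s + 2)(s + 1.5) = 0 → Poles: -1.5, -2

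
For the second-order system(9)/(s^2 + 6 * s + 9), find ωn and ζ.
Standard form: ωn²/(s²+2ζωn·s+ωn²).
const=9=ωn² → ωn=3, s coeff=6=2ζωn → ζ=1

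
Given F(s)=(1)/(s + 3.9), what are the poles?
Set denominator = 0: s + 3.9 = 0 → Poles: -3.9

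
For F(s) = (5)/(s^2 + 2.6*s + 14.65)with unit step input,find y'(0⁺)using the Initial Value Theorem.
IVT: y'(0⁺) = lim_{s→∞} s²·Y(s) = lim_{s→∞} s·F(s).
deg(num) = 0, deg(den) = 2, relative degree = 2 ≥ 2, so s·F(s) → 0. Initial slope = 0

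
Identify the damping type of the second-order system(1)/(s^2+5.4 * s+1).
Standard form: ωn²/(s²+2ζωn·s+ωn²) gives ωn=1, ζ=2.7.
Overdamped (ζ = 2.7 > 1)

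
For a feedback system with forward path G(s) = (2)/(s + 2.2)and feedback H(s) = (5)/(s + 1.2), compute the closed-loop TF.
Closed-loop T = G/(1+GH).
Numerator: G_num * H_den = 2*s + 2.4.
Denominator: G_den * H_den + G_num * H_num = (s^2 + 3.4*s + 2.64) + (10) = s^2 + 3.4*s + 12.64.
T(s) = (2*s + 2.4)/(s^2 + 3.4*s + 12.64)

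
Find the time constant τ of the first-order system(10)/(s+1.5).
First-order system: τ = -1/pole. Pole = -1.5. τ = -1/(-1.5) = 0.6667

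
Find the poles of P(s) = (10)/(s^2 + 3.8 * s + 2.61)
Set denominator = 0: s^2 + 3.8*s + 2.61 = (s + 0.9)(s + 2.9) = 0 → Poles: -0.9, -2.9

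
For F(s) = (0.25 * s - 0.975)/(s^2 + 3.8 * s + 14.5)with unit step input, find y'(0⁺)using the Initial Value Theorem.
IVT: y'(0⁺) = lim_{s→∞} s²·Y(s) = lim_{s→∞} s·F(s).
deg(num) = 1, deg(den) = 2, relative degree = 1, so s·F(s) → (leading num)/(leading den) = 0.25/1 = 0.25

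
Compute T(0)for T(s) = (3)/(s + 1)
DC gain = T(0) = num(0)/den(0) = 3/1 = 3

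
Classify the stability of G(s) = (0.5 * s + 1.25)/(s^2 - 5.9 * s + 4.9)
Denominator: s^2 - 5.9*s + 4.9 = (s - 4.9)(s - 1). Poles: 1, 4.9. Unstable (2 pole(s) in RHP)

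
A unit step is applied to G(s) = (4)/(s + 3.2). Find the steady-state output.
FVT: lim_{t→∞} y(t) = lim_{s→0} s*Y(s) where Y(s) = G(s)/s.
= lim_{s→0} G(s) = G(0) = num(0)/den(0) = 4/3.2 = 1.25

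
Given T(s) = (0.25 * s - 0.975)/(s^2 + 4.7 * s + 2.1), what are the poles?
Set denominator = 0: s^2 + 4.7*s + 2.1 = (s + 0.5)(s + 4.2) = 0 → Poles: -0.5, -4.2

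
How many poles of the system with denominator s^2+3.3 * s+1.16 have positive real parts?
s^2 + 3.3*s + 1.16 = (s + 0.4)(s + 2.9). Poles: -0.4, -2.9. RHP poles (Re>0): 0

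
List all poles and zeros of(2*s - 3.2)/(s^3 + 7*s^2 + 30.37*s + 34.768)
Set denominator = 0: s^3 + 7*s^2 + 30.37*s + 34.768 = (s + 1.6)(s^2 + 5.4*s + 21.73) = 0 → Poles: -1.6, -2.7 + 3.8j, -2.7 - 3.8j
Set numerator = 0: 2*s - 3.2 = 0 → Zeros: 1.6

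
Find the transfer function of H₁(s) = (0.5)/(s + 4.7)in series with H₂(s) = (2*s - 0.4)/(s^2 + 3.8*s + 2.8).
Series: H = H₁ · H₂ = (n₁·n₂)/(d₁·d₂).
Num: n₁·n₂ = s - 0.2. Den: d₁·d₂ = s^3 + 8.5*s^2 + 20.66*s + 13.16.
H(s) = (s - 0.2)/(s^3 + 8.5*s^2 + 20.66*s + 13.16)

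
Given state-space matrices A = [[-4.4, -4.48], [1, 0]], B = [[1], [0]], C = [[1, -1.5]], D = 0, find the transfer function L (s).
L(s) = C(sI - A)⁻¹B + D.
Characteristic polynomial det(sI - A) = s^2 + 4.4*s + 4.48.
Numerator from C·adj(sI-A)·B + D·det(sI-A) = s - 1.5.
L(s) = (s - 1.5)/(s^2 + 4.4*s + 4.48)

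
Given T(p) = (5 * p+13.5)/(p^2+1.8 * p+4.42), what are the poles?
Set denominator = 0: p^2 + 1.8*p + 4.42 = 0 → Poles: -0.9 + 1.9j, -0.9 - 1.9j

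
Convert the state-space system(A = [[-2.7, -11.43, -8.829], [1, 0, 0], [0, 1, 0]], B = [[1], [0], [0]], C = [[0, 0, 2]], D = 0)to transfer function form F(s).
F(s) = C(sI - A)⁻¹B + D.
Characteristic polynomial det(sI - A) = s^3 + 2.7*s^2 + 11.43*s + 8.829.
Numerator from C·adj(sI-A)·B + D·det(sI-A) = 2.
F(s) = (2)/(s^3 + 2.7*s^2 + 11.43*s + 8.829)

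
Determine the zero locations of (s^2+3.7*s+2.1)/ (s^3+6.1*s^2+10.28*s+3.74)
Set numerator = 0: s^2 + 3.7*s + 2.1 = (s + 3)(s + 0.7) = 0 → Zeros: -0.7, -3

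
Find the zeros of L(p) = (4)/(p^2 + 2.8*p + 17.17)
Numerator is a nonzero constant (4) → Zeros: none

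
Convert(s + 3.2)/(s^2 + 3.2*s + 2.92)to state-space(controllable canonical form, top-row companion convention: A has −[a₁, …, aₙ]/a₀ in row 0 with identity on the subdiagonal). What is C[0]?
Reachable canonical form: C = numerator coefficients (right-aligned, zero-padded to length n).
num = s + 3.2, C = [[1, 3.2]].
C[0] = 1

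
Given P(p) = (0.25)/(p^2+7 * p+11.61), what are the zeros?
Numerator is a nonzero constant (0.25) → Zeros: none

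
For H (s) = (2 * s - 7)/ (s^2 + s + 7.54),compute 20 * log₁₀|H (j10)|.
Substitute s = j*10: H(j10) = 0.0979575 - 0.205715j.
|H(j10)| = sqrt(Re² + Im²) = 0.2278.
20*log₁₀(0.2278) = -12.85 dB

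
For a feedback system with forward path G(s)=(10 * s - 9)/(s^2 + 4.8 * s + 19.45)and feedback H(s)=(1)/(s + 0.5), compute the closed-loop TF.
Closed-loop T = G/(1+GH).
Numerator: G_num * H_den = 10*s^2 - 4*s - 4.5.
Denominator: G_den * H_den + G_num * H_num = (s^3 + 5.3*s^2 + 21.85*s + 9.725) + (10*s - 9) = s^3 + 5.3*s^2 + 31.85*s + 0.725.
T(s) = (10*s^2 - 4*s - 4.5)/(s^3 + 5.3*s^2 + 31.85*s + 0.725)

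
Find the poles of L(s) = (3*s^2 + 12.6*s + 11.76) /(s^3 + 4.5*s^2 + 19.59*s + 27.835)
Set denominator = 0: s^3 + 4.5*s^2 + 19.59*s + 27.835 = (s + 1.9)(s^2 + 2.6*s + 14.65) = 0 → Poles: -1.3 + 3.6j, -1.3 - 3.6j, -1.9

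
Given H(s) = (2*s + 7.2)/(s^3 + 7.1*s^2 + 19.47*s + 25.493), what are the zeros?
Set numerator = 0: 2*s + 7.2 = 0 → Zeros: -3.6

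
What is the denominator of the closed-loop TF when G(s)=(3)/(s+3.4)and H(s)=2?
Characteristic poly = G_den * H_den + G_num * H_num = (s + 3.4) + (6) = s + 9.4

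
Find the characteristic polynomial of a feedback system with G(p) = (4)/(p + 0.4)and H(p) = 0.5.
Characteristic poly = G_den * H_den + G_num * H_num = (p + 0.4) + (2) = p + 2.4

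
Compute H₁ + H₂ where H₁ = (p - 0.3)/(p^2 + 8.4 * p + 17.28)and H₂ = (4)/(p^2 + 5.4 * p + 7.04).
Parallel: H = H₁ + H₂ = (n₁·d₂ + n₂·d₁)/(d₁·d₂).
n₁·d₂ = p^3 + 5.1*p^2 + 5.42*p - 2.112. n₂·d₁ = 4*p^2 + 33.6*p + 69.12. Sum = p^3 + 9.1*p^2 + 39.02*p + 67.008. d₁·d₂ = p^4 + 13.8*p^3 + 69.68*p^2 + 152.448*p + 121.6512.
H(p) = (p^3 + 9.1*p^2 + 39.02*p + 67.008)/(p^4 + 13.8*p^3 + 69.68*p^2 + 152.448*p + 121.6512)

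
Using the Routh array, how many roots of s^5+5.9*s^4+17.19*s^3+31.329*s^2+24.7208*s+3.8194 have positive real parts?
Routh array:
s^5: [1, 17.19, 24.7208]; s^4: [5.9, 31.329, 3.8194]; s^3: [11.88, 24.0734]; s^2: [19.3733, 3.8194]; s^1: [21.7313]; s^0: [3.8194]
First column: [1, 5.9, 11.88, 19.3733, 21.7313, 3.8194]. Sign changes = RHP roots = 0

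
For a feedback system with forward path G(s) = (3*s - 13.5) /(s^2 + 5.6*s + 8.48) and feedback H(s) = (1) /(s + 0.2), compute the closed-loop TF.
Closed-loop T = G/(1+GH).
Numerator: G_num * H_den = 3*s^2 - 12.9*s - 2.7.
Denominator: G_den * H_den + G_num * H_num = (s^3 + 5.8*s^2 + 9.6*s + 1.696) + (3*s - 13.5) = s^3 + 5.8*s^2 + 12.6*s - 11.804.
T(s) = (3*s^2 - 12.9*s - 2.7)/(s^3 + 5.8*s^2 + 12.6*s - 11.804)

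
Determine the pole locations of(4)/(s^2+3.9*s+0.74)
Set denominator = 0: s^2 + 3.9*s + 0.74 = (s + 3.7)(s + 0.2) = 0 → Poles: -0.2, -3.7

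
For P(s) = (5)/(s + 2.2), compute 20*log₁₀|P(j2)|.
Substitute s = j*2: P(j2) = 1.24434 - 1.13122j.
|P(j2)| = sqrt(Re² + Im²) = 1.682.
20*log₁₀(1.682) = 4.51 dB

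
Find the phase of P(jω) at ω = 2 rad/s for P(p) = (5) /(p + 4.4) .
Substitute p = j*2: P(j2) = 0.941781 - 0.428082j.
∠P(j2) = atan2(Im, Re) = atan2(-0.428082, 0.941781) = -24.44°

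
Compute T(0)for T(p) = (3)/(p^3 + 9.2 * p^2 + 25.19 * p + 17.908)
DC gain = T(0) = num(0)/den(0) = 3/17.908 = 0.1675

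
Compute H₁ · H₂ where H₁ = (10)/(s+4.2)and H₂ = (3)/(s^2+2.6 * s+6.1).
Series: H = H₁ · H₂ = (n₁·n₂)/(d₁·d₂).
Num: n₁·n₂ = 30. Den: d₁·d₂ = s^3 + 6.8*s^2 + 17.02*s + 25.62.
H(s) = (30)/(s^3 + 6.8*s^2 + 17.02*s + 25.62)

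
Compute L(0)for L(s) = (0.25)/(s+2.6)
DC gain = L(0) = num(0)/den(0) = 0.25/2.6 = 0.09615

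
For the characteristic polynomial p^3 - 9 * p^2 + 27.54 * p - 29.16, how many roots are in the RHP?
p^3 - 9*p^2 + 27.54*p - 29.16 = (p - 3.6)(p^2 - 5.4*p + 8.1). Poles: 2.7 + 0.9j, 2.7 - 0.9j, 3.6. RHP poles (Re>0): 3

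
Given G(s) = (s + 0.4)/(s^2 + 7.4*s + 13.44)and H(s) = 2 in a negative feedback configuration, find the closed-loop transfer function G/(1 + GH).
Closed-loop T = G/(1+GH).
Numerator: G_num * H_den = s + 0.4.
Denominator: G_den * H_den + G_num * H_num = (s^2 + 7.4*s + 13.44) + (2*s + 0.8) = s^2 + 9.4*s + 14.24.
T(s) = (s + 0.4)/(s^2 + 9.4*s + 14.24)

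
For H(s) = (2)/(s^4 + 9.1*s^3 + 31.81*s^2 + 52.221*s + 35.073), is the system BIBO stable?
Denominator: s^4 + 9.1*s^3 + 31.81*s^2 + 52.221*s + 35.073 = (s + 2.7)(s + 3)(s^2 + 3.4*s + 4.33). Poles: -1.7 + 1.2j, -1.7 - 1.2j, -2.7, -3. All Re(p)<0: Yes (stable)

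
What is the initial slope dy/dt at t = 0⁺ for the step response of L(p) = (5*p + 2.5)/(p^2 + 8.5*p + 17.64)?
IVT: y'(0⁺) = lim_{p→∞} p²·Y(p) = lim_{p→∞} p·L(p).
deg(num) = 1, deg(den) = 2, relative degree = 1, so p·L(p) → (leading num)/(leading den) = 5/1 = 5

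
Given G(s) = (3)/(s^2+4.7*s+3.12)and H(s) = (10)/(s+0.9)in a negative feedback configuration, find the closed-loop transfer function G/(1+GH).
Closed-loop T = G/(1+GH).
Numerator: G_num * H_den = 3*s + 2.7.
Denominator: G_den * H_den + G_num * H_num = (s^3 + 5.6*s^2 + 7.35*s + 2.808) + (30) = s^3 + 5.6*s^2 + 7.35*s + 32.808.
T(s) = (3*s + 2.7)/(s^3 + 5.6*s^2 + 7.35*s + 32.808)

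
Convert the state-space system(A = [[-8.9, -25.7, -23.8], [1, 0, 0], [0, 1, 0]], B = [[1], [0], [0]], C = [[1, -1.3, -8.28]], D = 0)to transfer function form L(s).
L(s) = C(sI - A)⁻¹B + D.
Characteristic polynomial det(sI - A) = s^3 + 8.9*s^2 + 25.7*s + 23.8.
Numerator from C·adj(sI-A)·B + D·det(sI-A) = s^2 - 1.3*s - 8.28.
L(s) = (s^2 - 1.3*s - 8.28)/(s^3 + 8.9*s^2 + 25.7*s + 23.8)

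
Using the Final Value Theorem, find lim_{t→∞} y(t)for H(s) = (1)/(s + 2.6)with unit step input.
FVT: lim_{t→∞} y(t) = lim_{s→0} s*Y(s) where Y(s) = H(s)/s.
= lim_{s→0} H(s) = H(0) = num(0)/den(0) = 1/2.6 = 0.3846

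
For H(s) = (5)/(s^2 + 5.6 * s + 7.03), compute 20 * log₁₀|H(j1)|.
Substitute s = j*1: H(j1) = 0.44521 - 0.413462j.
|H(j1)| = sqrt(Re² + Im²) = 0.6076.
20*log₁₀(0.6076) = -4.33 dB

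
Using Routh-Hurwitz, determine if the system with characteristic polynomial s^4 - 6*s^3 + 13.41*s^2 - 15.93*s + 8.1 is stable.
Routh array:
s^4: [1, 13.41, 8.1]; s^3: [-6, -15.93]; s^2: [10.755, 8.1]; s^1: [-11.4112]; s^0: [8.1]
First column: [1, -6, 10.755, -11.4112, 8.1]. Sign changes = 4.
No, unstable (4 RHP root(s))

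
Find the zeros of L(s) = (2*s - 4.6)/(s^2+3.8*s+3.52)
Set numerator = 0: 2*s - 4.6 = 0 → Zeros: 2.3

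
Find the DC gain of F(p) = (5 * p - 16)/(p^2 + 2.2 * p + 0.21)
DC gain = F(0) = num(0)/den(0) = -16/0.21 = -76.19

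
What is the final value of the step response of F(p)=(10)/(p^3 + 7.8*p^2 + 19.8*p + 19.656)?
FVT: lim_{t→∞} y(t) = lim_{p→0} p*Y(p) where Y(p) = F(p)/p.
= lim_{p→0} F(p) = F(0) = num(0)/den(0) = 10/19.656 = 0.5088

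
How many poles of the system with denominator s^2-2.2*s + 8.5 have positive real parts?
Poles: 1.1 + 2.7j, 1.1 - 2.7j. RHP poles (Re>0): 2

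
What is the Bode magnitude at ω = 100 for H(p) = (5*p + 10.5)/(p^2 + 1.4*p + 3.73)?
Substitute p = j*100: H(j100) = -0.000349801 - 0.0500236j.
|H(j100)| = sqrt(Re² + Im²) = 0.05002.
20*log₁₀(0.05002) = -26.02 dB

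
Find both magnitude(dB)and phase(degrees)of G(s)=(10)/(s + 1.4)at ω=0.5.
Substitute s = j*0.5: G(j0.5) = 6.33484 - 2.26244j.
|G| = 20*log₁₀(sqrt(Re²+Im²)) = 16.56 dB.
∠G = atan2(Im, Re) = -19.65°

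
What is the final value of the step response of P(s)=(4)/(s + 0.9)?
FVT: lim_{t→∞} y(t) = lim_{s→0} s*Y(s) where Y(s) = P(s)/s.
= lim_{s→0} P(s) = P(0) = num(0)/den(0) = 4/0.9 = 4.444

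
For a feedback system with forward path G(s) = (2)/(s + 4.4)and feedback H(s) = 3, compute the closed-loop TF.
Closed-loop T = G/(1+GH).
Numerator: G_num * H_den = 2.
Denominator: G_den * H_den + G_num * H_num = (s + 4.4) + (6) = s + 10.4.
T(s) = (2)/(s + 10.4)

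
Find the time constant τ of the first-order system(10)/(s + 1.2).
First-order system: τ = -1/pole. Pole = -1.2. τ = -1/(-1.2) = 0.8333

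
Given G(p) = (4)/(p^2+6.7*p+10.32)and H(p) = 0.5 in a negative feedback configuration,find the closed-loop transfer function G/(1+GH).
Closed-loop T = G/(1+GH).
Numerator: G_num * H_den = 4.
Denominator: G_den * H_den + G_num * H_num = (p^2 + 6.7*p + 10.32) + (2) = p^2 + 6.7*p + 12.32.
T(p) = (4)/(p^2 + 6.7*p + 12.32)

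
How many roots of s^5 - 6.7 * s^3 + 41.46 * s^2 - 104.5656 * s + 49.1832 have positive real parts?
Factor: s^5 - 6.7*s^3 + 41.46*s^2 - 104.5656*s + 49.1832 = (s - 2.2)(s + 4.6)(s - 0.6)(s^2 - 1.8*s + 8.1).
Roots: -4.6, 0.6, 0.9 + 2.7j, 0.9 - 2.7j, 2.2.
RHP roots (Re>0): 4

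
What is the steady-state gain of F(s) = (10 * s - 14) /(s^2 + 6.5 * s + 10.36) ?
DC gain = F(0) = num(0)/den(0) = -14/10.36 = -1.351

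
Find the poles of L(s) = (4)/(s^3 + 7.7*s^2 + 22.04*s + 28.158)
Set denominator = 0: s^3 + 7.7*s^2 + 22.04*s + 28.158 = (s + 3.9)(s^2 + 3.8*s + 7.22) = 0 → Poles: -1.9 + 1.9j, -1.9 - 1.9j, -3.9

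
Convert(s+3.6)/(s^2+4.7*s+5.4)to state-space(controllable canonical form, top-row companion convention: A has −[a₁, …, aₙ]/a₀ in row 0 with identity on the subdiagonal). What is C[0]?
Reachable canonical form: C = numerator coefficients (right-aligned, zero-padded to length n).
num = s + 3.6, C = [[1, 3.6]].
C[0] = 1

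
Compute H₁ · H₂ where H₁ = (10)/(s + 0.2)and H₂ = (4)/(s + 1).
Series: H = H₁ · H₂ = (n₁·n₂)/(d₁·d₂).
Num: n₁·n₂ = 40. Den: d₁·d₂ = s^2 + 1.2*s + 0.2.
H(s) = (40)/(s^2 + 1.2*s + 0.2)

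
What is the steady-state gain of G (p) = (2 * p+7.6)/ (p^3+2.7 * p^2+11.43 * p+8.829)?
DC gain = G(0) = num(0)/den(0) = 7.6/8.829 = 0.8608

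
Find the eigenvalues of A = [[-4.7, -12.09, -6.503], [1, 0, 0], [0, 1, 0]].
Eigenvalues solve det(λI - A) = 0.
Characteristic polynomial: λ^3 + 4.7*λ^2 + 12.09*λ + 6.503 = 0.
Factor: (λ + 0.7)(λ^2 + 4*λ + 9.29) = 0.
Roots: -0.7, -2 + 2.3j, -2 - 2.3j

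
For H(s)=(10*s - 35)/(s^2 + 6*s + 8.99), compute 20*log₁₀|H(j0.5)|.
Substitute s = j*0.5: H(j0.5) = -3.40682 + 1.74147j.
|H(j0.5)| = sqrt(Re² + Im²) = 3.826.
20*log₁₀(3.826) = 11.66 dB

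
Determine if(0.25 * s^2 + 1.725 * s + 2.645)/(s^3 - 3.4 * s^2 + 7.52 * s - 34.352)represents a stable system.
Denominator: s^3 - 3.4*s^2 + 7.52*s - 34.352 = (s - 3.8)(s^2 + 0.4*s + 9.04). Poles: -0.2 + 3j, -0.2 - 3j, 3.8. All Re(p)<0: No (unstable)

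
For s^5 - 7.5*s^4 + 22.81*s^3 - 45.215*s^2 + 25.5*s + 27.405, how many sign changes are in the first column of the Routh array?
Routh array:
s^5: [1, 22.81, 25.5]; s^4: [-7.5, -45.215, 27.405]; s^3: [16.7813, 29.154]; s^2: [-32.1853, 27.405]; s^1: [43.4429]; s^0: [27.405]
First column: [1, -7.5, 16.7813, -32.1853, 43.4429, 27.405]. Sign changes = 4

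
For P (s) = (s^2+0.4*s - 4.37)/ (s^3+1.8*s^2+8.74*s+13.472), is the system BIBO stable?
Denominator: s^3 + 1.8*s^2 + 8.74*s + 13.472 = (s + 1.6)(s^2 + 0.2*s + 8.42). Poles: -0.1 + 2.9j, -0.1 - 2.9j, -1.6. All Re(p)<0: Yes (stable)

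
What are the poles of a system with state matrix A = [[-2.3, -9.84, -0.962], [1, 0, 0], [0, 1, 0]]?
Eigenvalues solve det(λI - A) = 0.
Characteristic polynomial: λ^3 + 2.3*λ^2 + 9.84*λ + 0.962 = 0.
Factor: (λ + 0.1)(λ^2 + 2.2*λ + 9.62) = 0.
Roots: -0.1, -1.1 + 2.9j, -1.1 - 2.9j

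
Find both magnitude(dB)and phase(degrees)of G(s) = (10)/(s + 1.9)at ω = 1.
Substitute s = j*1: G(j1) = 4.12148 - 2.1692j.
|G| = 20*log₁₀(sqrt(Re²+Im²)) = 13.36 dB.
∠G = atan2(Im, Re) = -27.76°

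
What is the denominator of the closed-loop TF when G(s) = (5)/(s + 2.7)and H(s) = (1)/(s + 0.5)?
Characteristic poly = G_den * H_den + G_num * H_num = (s^2 + 3.2*s + 1.35) + (5) = s^2 + 3.2*s + 6.35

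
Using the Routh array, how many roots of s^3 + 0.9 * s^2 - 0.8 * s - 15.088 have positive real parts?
Routh array:
s^3: [1, -0.8]; s^2: [0.9, -15.088]; s^1: [15.9644]; s^0: [-15.088]
First column: [1, 0.9, 15.9644, -15.088]. Sign changes = RHP roots = 1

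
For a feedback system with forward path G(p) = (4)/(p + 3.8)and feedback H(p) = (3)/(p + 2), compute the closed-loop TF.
Closed-loop T = G/(1+GH).
Numerator: G_num * H_den = 4*p + 8.
Denominator: G_den * H_den + G_num * H_num = (p^2 + 5.8*p + 7.6) + (12) = p^2 + 5.8*p + 19.6.
T(p) = (4*p + 8)/(p^2 + 5.8*p + 19.6)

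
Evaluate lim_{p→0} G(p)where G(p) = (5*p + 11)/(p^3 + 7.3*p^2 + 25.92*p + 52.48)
DC gain = G(0) = num(0)/den(0) = 11/52.48 = 0.2096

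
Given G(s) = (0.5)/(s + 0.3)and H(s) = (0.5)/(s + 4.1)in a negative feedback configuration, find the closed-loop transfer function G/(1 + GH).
Closed-loop T = G/(1+GH).
Numerator: G_num * H_den = 0.5*s + 2.05.
Denominator: G_den * H_den + G_num * H_num = (s^2 + 4.4*s + 1.23) + (0.25) = s^2 + 4.4*s + 1.48.
T(s) = (0.5*s + 2.05)/(s^2 + 4.4*s + 1.48)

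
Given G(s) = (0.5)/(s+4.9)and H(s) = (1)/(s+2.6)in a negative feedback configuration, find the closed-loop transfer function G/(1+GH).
Closed-loop T = G/(1+GH).
Numerator: G_num * H_den = 0.5*s + 1.3.
Denominator: G_den * H_den + G_num * H_num = (s^2 + 7.5*s + 12.74) + (0.5) = s^2 + 7.5*s + 13.24.
T(s) = (0.5*s + 1.3)/(s^2 + 7.5*s + 13.24)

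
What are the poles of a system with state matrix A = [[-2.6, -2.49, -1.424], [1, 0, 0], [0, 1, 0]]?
Eigenvalues solve det(λI - A) = 0.
Characteristic polynomial: λ^3 + 2.6*λ^2 + 2.49*λ + 1.424 = 0.
Factor: (λ + 1.6)(λ^2 + λ + 0.89) = 0.
Roots: -0.5 + 0.8j, -0.5 - 0.8j, -1.6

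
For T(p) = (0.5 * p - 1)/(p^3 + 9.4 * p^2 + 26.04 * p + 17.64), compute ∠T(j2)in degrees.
Substitute p = j*2: T(j2) = 0.0273506 + 0.0103013j.
∠T(j2) = atan2(Im, Re) = atan2(0.0103013, 0.0273506) = 20.64°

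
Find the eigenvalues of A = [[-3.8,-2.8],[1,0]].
Eigenvalues solve det(λI - A) = 0.
Characteristic polynomial: λ^2 + 3.8*λ + 2.8 = 0.
Factor: (λ + 1)(λ + 2.8) = 0.
Roots: -1, -2.8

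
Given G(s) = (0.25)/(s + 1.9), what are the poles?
Set denominator = 0: s + 1.9 = 0 → Poles: -1.9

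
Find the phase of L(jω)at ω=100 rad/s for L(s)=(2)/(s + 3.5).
Substitute s = j*100: L(j100) = 0.000699144 - 0.0199755j.
∠L(j100) = atan2(Im, Re) = atan2(-0.0199755, 0.000699144) = -88.00°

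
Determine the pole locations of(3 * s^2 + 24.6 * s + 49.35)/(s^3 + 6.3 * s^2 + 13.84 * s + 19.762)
Set denominator = 0: s^3 + 6.3*s^2 + 13.84*s + 19.762 = (s + 4.1)(s^2 + 2.2*s + 4.82) = 0 → Poles: -1.1 + 1.9j, -1.1 - 1.9j, -4.1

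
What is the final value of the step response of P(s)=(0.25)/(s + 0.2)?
FVT: lim_{t→∞} y(t) = lim_{s→0} s*Y(s) where Y(s) = P(s)/s.
= lim_{s→0} P(s) = P(0) = num(0)/den(0) = 0.25/0.2 = 1.25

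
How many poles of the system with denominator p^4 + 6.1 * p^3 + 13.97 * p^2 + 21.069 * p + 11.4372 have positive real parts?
p^4 + 6.1*p^3 + 13.97*p^2 + 21.069*p + 11.4372 = (p + 0.9)(p + 3.6)(p^2 + 1.6*p + 3.53). Poles: -0.8 + 1.7j, -0.8 - 1.7j, -0.9, -3.6. RHP poles (Re>0): 0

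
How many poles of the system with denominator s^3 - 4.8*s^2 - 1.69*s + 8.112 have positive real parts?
s^3 - 4.8*s^2 - 1.69*s + 8.112 = (s - 1.3)(s - 4.8)(s + 1.3). Poles: -1.3, 1.3, 4.8. RHP poles (Re>0): 2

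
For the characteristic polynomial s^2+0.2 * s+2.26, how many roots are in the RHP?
Poles: -0.1 + 1.5j, -0.1 - 1.5j. RHP poles (Re>0): 0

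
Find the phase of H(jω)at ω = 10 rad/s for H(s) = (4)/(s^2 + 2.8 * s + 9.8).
Substitute s = j*10: H(j10) = -0.0404482 - 0.012556j.
∠H(j10) = atan2(Im, Re) = atan2(-0.012556, -0.0404482) = -162.75°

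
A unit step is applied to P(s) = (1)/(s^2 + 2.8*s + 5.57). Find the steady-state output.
FVT: lim_{t→∞} y(t) = lim_{s→0} s*Y(s) where Y(s) = P(s)/s.
= lim_{s→0} P(s) = P(0) = num(0)/den(0) = 1/5.57 = 0.1795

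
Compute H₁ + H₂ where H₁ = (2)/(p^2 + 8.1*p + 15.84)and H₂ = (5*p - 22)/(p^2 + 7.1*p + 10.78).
Parallel: H = H₁ + H₂ = (n₁·d₂ + n₂·d₁)/(d₁·d₂).
n₁·d₂ = 2*p^2 + 14.2*p + 21.56. n₂·d₁ = 5*p^3 + 18.5*p^2 - 99*p - 348.48. Sum = 5*p^3 + 20.5*p^2 - 84.8*p - 326.92. d₁·d₂ = p^4 + 15.2*p^3 + 84.13*p^2 + 199.782*p + 170.7552.
H(p) = (5*p^3 + 20.5*p^2 - 84.8*p - 326.92)/(p^4 + 15.2*p^3 + 84.13*p^2 + 199.782*p + 170.7552)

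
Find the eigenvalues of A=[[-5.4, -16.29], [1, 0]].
Eigenvalues solve det(λI - A) = 0.
Characteristic polynomial: λ^2 + 5.4*λ + 16.29 = 0.
Roots: -2.7 + 3j, -2.7 - 3j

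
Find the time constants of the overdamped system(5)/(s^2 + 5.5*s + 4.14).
Overdamped: real poles at -4.6, -0.9. τ = -1/pole → τ₁ = 0.2174, τ₂ = 1.111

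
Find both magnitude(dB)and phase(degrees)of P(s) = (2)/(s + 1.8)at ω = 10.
Substitute s = j*10: P(j10) = 0.0348702 - 0.193723j.
|P| = 20*log₁₀(sqrt(Re²+Im²)) = -14.12 dB.
∠P = atan2(Im, Re) = -79.80°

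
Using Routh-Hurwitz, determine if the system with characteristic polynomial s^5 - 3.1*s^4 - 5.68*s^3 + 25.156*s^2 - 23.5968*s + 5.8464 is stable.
Routh array:
s^5: [1, -5.68, -23.5968]; s^4: [-3.1, 25.156, 5.8464]; s^3: [2.43484, -21.7109]; s^2: [-2.48595, 5.8464]; s^1: [-15.9847]; s^0: [5.8464]
First column: [1, -3.1, 2.43484, -2.48595, -15.9847, 5.8464]. Sign changes = 4.
No, unstable (4 RHP root(s))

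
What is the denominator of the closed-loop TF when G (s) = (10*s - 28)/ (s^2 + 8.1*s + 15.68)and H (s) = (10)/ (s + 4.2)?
Characteristic poly = G_den * H_den + G_num * H_num = (s^3 + 12.3*s^2 + 49.7*s + 65.856) + (100*s - 280) = s^3 + 12.3*s^2 + 149.7*s - 214.144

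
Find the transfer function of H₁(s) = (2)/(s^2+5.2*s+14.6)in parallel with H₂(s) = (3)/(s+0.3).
Parallel: H = H₁ + H₂ = (n₁·d₂ + n₂·d₁)/(d₁·d₂).
n₁·d₂ = 2*s + 0.6. n₂·d₁ = 3*s^2 + 15.6*s + 43.8. Sum = 3*s^2 + 17.6*s + 44.4. d₁·d₂ = s^3 + 5.5*s^2 + 16.16*s + 4.38.
H(s) = (3*s^2 + 17.6*s + 44.4)/(s^3 + 5.5*s^2 + 16.16*s + 4.38)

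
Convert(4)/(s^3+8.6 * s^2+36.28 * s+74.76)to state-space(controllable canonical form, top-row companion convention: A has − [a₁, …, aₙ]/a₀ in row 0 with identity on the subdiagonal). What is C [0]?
Reachable canonical form: C = numerator coefficients (right-aligned, zero-padded to length n).
num = 4, C = [[0, 0, 4]].
C[0] = 0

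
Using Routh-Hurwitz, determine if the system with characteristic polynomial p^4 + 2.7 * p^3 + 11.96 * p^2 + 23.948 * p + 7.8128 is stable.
Routh array:
p^4: [1, 11.96, 7.8128]; p^3: [2.7, 23.948]; p^2: [3.09037, 7.8128]; p^1: [17.1221]; p^0: [7.8128]
First column: [1, 2.7, 3.09037, 17.1221, 7.8128]. Sign changes = 0.
Yes, stable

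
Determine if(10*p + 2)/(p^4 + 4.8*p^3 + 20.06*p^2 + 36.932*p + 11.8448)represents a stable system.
Denominator: p^4 + 4.8*p^3 + 20.06*p^2 + 36.932*p + 11.8448 = (p + 2.2)(p + 0.4)(p^2 + 2.2*p + 13.46). Poles: -0.4, -1.1 + 3.5j, -1.1 - 3.5j, -2.2. All Re(p)<0: Yes (stable)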